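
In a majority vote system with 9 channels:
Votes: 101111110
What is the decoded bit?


Ones: 7 out of 9
Threshold: 5

1 (7/9 voted 1)


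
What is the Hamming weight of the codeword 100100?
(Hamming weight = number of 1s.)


Counting 1s in 100100

2


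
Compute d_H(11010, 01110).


XOR: 10100
Count of 1s: 2

2


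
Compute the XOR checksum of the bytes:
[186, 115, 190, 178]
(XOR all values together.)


XOR chain: 186 ^ 115 ^ 190 ^ 178 = 197

197


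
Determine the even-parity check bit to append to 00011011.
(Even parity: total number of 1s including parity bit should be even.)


Number of 1s in data: 4
Parity bit: 0

0


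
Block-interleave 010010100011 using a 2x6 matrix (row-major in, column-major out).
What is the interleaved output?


Matrix:
  010010
  100011
Read columns: 011000001101

011000001101


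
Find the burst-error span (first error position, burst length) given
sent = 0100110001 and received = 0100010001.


XOR: 0000100000

Burst at position 4, length 1


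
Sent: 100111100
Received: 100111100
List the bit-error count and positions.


XOR: 000000000

0 errors (received matches sent)


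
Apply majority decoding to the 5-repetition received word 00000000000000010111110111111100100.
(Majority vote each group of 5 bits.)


Groups: 00000, 00000, 00000, 10111, 11011, 11111, 00100
Majority votes: 0001110

0001110


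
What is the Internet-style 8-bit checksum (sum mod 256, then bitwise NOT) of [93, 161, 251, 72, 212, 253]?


Sum = 1042 mod 256 = 18
Complement = 237

237


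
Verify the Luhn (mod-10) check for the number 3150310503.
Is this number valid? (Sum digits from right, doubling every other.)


Luhn sum = 23
23 mod 10 = 3

Invalid (Luhn sum mod 10 = 3)


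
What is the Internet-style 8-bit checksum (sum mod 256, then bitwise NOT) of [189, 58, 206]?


Sum = 453 mod 256 = 197
Complement = 58

58


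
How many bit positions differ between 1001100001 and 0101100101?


XOR: 1100000100
Count of 1s: 3

3


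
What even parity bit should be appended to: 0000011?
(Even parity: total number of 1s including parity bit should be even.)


Number of 1s in data: 2
Parity bit: 0

0


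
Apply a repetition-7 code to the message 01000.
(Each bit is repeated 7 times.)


Each bit -> 7 copies

00000001111111000000000000000000000


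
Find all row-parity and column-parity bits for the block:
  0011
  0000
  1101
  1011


Row parities: 0011
Column parities: 0101

Row P: 0011, Col P: 0101, Corner: 0


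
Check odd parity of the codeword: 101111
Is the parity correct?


Number of 1s: 5

Yes, parity is correct (5 ones)


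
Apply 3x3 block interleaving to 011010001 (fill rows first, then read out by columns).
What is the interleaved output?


Matrix:
  011
  010
  001
Read columns: 000110101

000110101


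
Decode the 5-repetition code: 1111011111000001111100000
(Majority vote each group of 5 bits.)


Groups: 11110, 11111, 00000, 11111, 00000
Majority votes: 11010

11010


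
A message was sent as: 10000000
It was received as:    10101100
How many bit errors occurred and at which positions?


XOR: 00101100

3 error(s) at position(s): 2, 4, 5


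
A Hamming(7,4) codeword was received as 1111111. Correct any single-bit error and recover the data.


Syndrome = 0: no error detected

Data: 1111 (no errors)


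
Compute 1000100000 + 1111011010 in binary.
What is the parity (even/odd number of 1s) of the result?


1000100000 = 544
1111011010 = 986
Sum = 1530 = 10111111010
1s count = 8

even parity (8 ones in 10111111010)


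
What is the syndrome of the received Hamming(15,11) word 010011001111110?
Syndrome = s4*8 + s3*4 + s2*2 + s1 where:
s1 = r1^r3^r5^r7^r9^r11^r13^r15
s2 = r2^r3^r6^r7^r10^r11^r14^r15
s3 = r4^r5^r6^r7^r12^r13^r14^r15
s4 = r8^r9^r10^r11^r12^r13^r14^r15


s1=0, s2=1, s3=1, s4=0

Syndrome = 6 (error at position 6)


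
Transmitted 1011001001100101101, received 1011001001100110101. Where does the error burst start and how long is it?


XOR: 0000000000000011000

Burst at position 14, length 2


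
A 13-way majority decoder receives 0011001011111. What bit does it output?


Ones: 8 out of 13
Threshold: 7

1 (8/13 voted 1)


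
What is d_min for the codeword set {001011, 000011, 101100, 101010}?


Comparing all pairs, minimum distance: 1
Can detect 0 errors, correct 0 errors

1


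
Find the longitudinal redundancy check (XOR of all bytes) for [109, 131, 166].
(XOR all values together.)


XOR chain: 109 ^ 131 ^ 166 = 72

72


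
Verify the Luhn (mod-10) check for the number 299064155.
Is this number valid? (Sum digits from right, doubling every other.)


Luhn sum = 41
41 mod 10 = 1

Invalid (Luhn sum mod 10 = 1)


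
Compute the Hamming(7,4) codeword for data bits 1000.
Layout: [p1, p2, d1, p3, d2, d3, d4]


Parity bits: p1=1, p2=1, p3=0

1110000


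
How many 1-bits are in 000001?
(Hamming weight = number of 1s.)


Counting 1s in 000001

1


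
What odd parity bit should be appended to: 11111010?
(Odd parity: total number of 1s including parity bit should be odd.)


Number of 1s in data: 6
Parity bit: 1

1


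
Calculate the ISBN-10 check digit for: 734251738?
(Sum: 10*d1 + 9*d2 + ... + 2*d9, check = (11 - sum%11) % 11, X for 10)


Weighted sum: 231
231 mod 11 = 0

Check digit: 0


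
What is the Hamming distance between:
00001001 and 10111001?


XOR: 10110000
Count of 1s: 3

3


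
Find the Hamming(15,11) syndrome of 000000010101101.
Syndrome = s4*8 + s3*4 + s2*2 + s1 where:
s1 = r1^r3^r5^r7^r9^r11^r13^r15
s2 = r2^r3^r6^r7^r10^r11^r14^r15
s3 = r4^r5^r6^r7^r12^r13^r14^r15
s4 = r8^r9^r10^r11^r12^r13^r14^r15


s1=0, s2=0, s3=1, s4=1

Syndrome = 12 (error at position 12)


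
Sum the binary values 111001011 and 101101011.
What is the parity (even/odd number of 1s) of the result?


111001011 = 459
101101011 = 363
Sum = 822 = 1100110110
1s count = 6

even parity (6 ones in 1100110110)


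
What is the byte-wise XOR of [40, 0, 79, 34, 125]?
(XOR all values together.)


XOR chain: 40 ^ 0 ^ 79 ^ 34 ^ 125 = 56

56


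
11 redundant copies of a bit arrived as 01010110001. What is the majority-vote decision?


Ones: 5 out of 11
Threshold: 6

0 (5/11 voted 1)


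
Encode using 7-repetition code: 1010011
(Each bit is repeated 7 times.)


Each bit -> 7 copies

1111111000000011111110000000000000011111111111111


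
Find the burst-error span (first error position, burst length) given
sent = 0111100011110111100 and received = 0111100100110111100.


XOR: 0000000111000000000

Burst at position 7, length 3


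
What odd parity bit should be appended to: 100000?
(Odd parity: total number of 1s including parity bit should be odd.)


Number of 1s in data: 1
Parity bit: 0

0


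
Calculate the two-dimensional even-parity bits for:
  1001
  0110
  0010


Row parities: 001
Column parities: 1101

Row P: 001, Col P: 1101, Corner: 1


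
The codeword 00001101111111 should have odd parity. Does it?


Number of 1s: 9

Yes, parity is correct (9 ones)


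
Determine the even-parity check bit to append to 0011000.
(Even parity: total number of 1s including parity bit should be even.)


Number of 1s in data: 2
Parity bit: 0

0


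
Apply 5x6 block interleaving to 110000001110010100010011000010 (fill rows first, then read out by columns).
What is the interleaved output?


Matrix:
  110000
  001110
  010100
  010011
  000010
Read columns: 100001011001000011000101100010

100001011001000011000101100010


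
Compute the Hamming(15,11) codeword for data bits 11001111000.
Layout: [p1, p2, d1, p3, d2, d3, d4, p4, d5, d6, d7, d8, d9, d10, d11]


Parity bits: p1=0, p2=1, p3=0, p4=0

011010001111000


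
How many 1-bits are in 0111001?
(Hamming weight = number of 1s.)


Counting 1s in 0111001

4


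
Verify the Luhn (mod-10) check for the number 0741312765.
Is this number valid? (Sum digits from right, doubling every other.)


Luhn sum = 42
42 mod 10 = 2

Invalid (Luhn sum mod 10 = 2)


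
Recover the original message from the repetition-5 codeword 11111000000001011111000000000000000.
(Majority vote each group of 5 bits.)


Groups: 11111, 00000, 00010, 11111, 00000, 00000, 00000
Majority votes: 1001000

1001000


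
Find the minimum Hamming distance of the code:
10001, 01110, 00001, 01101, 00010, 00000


Comparing all pairs, minimum distance: 1
Can detect 0 errors, correct 0 errors

1


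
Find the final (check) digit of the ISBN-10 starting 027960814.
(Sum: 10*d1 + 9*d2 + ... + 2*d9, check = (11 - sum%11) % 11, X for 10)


Weighted sum: 216
216 mod 11 = 7

Check digit: 4


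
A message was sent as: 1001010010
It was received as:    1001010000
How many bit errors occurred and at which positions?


XOR: 0000000010

1 error(s) at position(s): 8


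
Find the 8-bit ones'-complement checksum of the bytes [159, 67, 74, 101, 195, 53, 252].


Sum = 901 mod 256 = 133
Complement = 122

122


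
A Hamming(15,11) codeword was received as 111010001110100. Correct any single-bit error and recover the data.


Syndrome = 0: no error detected

Data: 11001110100 (no errors)


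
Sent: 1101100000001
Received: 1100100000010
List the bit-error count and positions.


XOR: 0001000000011

3 error(s) at position(s): 3, 11, 12


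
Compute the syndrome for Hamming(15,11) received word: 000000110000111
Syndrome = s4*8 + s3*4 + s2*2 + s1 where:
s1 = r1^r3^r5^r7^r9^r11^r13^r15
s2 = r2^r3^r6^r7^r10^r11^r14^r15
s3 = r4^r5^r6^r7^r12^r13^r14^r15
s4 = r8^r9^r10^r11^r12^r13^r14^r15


s1=1, s2=1, s3=0, s4=0

Syndrome = 3 (error at position 3)


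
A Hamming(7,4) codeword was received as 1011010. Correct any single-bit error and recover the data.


Syndrome = 0: no error detected

Data: 1010 (no errors)


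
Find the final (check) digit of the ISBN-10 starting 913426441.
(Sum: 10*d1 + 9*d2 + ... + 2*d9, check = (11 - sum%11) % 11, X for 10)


Weighted sum: 223
223 mod 11 = 3

Check digit: 8


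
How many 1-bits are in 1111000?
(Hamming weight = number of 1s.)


Counting 1s in 1111000

4


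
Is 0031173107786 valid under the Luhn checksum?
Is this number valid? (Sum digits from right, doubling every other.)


Luhn sum = 41
41 mod 10 = 1

Invalid (Luhn sum mod 10 = 1)


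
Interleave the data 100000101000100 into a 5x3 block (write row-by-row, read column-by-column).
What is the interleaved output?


Matrix:
  100
  000
  101
  000
  100
Read columns: 101010000000100

101010000000100


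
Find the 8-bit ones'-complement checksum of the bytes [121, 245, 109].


Sum = 475 mod 256 = 219
Complement = 36

36


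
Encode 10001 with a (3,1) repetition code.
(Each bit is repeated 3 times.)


Each bit -> 3 copies

111000000000111


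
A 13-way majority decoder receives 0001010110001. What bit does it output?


Ones: 5 out of 13
Threshold: 7

0 (5/13 voted 1)


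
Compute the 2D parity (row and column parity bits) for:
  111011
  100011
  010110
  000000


Row parities: 1110
Column parities: 001110

Row P: 1110, Col P: 001110, Corner: 1


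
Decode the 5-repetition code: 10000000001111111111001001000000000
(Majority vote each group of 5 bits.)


Groups: 10000, 00000, 11111, 11111, 00100, 10000, 00000
Majority votes: 0011000

0011000


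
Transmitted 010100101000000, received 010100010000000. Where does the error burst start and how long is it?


XOR: 000000111000000

Burst at position 6, length 3


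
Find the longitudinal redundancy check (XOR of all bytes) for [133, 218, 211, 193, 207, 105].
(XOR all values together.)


XOR chain: 133 ^ 218 ^ 211 ^ 193 ^ 207 ^ 105 = 235

235


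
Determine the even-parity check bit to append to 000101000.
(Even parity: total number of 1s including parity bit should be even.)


Number of 1s in data: 2
Parity bit: 0

0


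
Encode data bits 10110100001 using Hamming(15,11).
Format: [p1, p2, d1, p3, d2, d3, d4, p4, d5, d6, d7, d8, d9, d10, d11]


Parity bits: p1=1, p2=1, p3=1, p4=0

111101100100001


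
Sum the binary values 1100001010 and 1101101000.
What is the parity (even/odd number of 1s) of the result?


1100001010 = 778
1101101000 = 872
Sum = 1650 = 11001110010
1s count = 6

even parity (6 ones in 11001110010)


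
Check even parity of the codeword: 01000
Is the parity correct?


Number of 1s: 1

No, parity error (1 ones)


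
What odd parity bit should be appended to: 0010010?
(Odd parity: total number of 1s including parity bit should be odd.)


Number of 1s in data: 2
Parity bit: 1

1


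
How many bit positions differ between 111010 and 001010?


XOR: 110000
Count of 1s: 2

2


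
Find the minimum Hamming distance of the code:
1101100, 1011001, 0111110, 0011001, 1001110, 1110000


Comparing all pairs, minimum distance: 1
Can detect 0 errors, correct 0 errors

1


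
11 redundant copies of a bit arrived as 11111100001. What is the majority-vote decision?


Ones: 7 out of 11
Threshold: 6

1 (7/11 voted 1)


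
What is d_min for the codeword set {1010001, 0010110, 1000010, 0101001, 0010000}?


Comparing all pairs, minimum distance: 2
Can detect 1 errors, correct 0 errors

2


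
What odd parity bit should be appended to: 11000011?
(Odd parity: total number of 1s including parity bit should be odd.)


Number of 1s in data: 4
Parity bit: 1

1


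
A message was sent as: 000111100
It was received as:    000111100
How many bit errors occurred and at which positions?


XOR: 000000000

0 errors (received matches sent)


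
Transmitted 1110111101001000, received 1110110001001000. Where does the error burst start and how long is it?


XOR: 0000001100000000

Burst at position 6, length 2


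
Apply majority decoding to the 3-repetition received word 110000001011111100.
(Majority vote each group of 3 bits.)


Groups: 110, 000, 001, 011, 111, 100
Majority votes: 100110

100110


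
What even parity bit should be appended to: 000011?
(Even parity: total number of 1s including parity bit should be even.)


Number of 1s in data: 2
Parity bit: 0

0


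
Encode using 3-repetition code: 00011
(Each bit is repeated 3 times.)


Each bit -> 3 copies

000000000111111


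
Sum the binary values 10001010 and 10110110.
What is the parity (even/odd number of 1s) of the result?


10001010 = 138
10110110 = 182
Sum = 320 = 101000000
1s count = 2

even parity (2 ones in 101000000)


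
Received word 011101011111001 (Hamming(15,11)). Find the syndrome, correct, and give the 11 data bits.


Syndrome = 0: no error detected

Data: 10101111001 (no errors)


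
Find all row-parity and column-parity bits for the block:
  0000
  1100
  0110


Row parities: 000
Column parities: 1010

Row P: 000, Col P: 1010, Corner: 0


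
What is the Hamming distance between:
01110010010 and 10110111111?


XOR: 11000101101
Count of 1s: 6

6


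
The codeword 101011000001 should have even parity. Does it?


Number of 1s: 5

No, parity error (5 ones)


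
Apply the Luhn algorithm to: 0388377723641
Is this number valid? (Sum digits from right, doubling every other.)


Luhn sum = 64
64 mod 10 = 4

Invalid (Luhn sum mod 10 = 4)


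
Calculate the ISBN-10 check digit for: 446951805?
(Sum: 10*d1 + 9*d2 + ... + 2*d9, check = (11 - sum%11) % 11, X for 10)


Weighted sum: 264
264 mod 11 = 0

Check digit: 0


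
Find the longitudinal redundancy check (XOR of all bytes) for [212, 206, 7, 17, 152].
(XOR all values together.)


XOR chain: 212 ^ 206 ^ 7 ^ 17 ^ 152 = 148

148


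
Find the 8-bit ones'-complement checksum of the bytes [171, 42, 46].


Sum = 259 mod 256 = 3
Complement = 252

252


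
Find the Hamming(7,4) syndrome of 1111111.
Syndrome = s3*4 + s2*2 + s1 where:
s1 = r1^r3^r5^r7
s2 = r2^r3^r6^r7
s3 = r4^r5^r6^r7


s1=0, s2=0, s3=0

Syndrome = 0 (no error)


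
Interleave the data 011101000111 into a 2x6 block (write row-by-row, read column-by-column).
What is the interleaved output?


Matrix:
  011101
  000111
Read columns: 001010110111

001010110111


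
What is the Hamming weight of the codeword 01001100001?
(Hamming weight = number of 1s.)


Counting 1s in 01001100001

4


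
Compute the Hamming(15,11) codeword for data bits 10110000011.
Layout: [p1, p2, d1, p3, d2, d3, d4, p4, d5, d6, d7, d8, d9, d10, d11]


Parity bits: p1=1, p2=1, p3=0, p4=0

111001100000011


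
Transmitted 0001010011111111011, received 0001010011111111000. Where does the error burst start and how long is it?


XOR: 0000000000000000011

Burst at position 17, length 2


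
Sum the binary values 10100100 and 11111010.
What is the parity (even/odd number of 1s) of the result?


10100100 = 164
11111010 = 250
Sum = 414 = 110011110
1s count = 6

even parity (6 ones in 110011110)


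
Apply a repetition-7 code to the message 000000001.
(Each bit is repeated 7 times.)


Each bit -> 7 copies

000000000000000000000000000000000000000000000000000000001111111


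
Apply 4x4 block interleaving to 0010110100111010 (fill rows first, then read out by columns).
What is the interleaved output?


Matrix:
  0010
  1101
  0011
  1010
Read columns: 0101010010110110

0101010010110110


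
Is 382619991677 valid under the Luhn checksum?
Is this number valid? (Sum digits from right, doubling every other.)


Luhn sum = 73
73 mod 10 = 3

Invalid (Luhn sum mod 10 = 3)


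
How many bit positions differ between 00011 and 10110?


XOR: 10101
Count of 1s: 3

3


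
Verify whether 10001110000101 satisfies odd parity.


Number of 1s: 6

No, parity error (6 ones)


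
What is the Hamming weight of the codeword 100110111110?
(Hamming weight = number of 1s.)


Counting 1s in 100110111110

8


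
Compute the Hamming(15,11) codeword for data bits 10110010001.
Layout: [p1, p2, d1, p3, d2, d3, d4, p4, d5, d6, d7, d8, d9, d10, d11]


Parity bits: p1=0, p2=1, p3=1, p4=0

011101100010001


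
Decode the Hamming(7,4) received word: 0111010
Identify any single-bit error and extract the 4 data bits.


Syndrome = 3: error at position 3

Data: 0010 (corrected bit 3)


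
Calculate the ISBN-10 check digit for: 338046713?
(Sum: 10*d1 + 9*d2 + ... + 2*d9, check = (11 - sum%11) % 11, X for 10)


Weighted sum: 212
212 mod 11 = 3

Check digit: 8


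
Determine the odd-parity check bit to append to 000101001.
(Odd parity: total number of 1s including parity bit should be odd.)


Number of 1s in data: 3
Parity bit: 0

0


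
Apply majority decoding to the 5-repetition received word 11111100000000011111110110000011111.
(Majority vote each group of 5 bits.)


Groups: 11111, 10000, 00000, 11111, 11011, 00000, 11111
Majority votes: 1001101

1001101


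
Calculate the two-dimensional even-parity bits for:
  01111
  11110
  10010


Row parities: 000
Column parities: 00011

Row P: 000, Col P: 00011, Corner: 0


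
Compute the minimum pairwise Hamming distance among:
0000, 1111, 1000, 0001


Comparing all pairs, minimum distance: 1
Can detect 0 errors, correct 0 errors

1


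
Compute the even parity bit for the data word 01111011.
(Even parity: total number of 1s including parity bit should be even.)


Number of 1s in data: 6
Parity bit: 0

0


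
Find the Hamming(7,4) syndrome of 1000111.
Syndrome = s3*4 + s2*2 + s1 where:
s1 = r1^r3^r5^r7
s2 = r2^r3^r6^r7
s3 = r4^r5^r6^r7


s1=1, s2=0, s3=1

Syndrome = 5 (error at position 5)


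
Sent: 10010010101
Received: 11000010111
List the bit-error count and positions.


XOR: 01010000010

3 error(s) at position(s): 1, 3, 9


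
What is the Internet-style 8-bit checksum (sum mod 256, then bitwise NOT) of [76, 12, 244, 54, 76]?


Sum = 462 mod 256 = 206
Complement = 49

49


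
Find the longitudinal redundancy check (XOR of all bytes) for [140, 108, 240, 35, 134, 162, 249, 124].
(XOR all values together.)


XOR chain: 140 ^ 108 ^ 240 ^ 35 ^ 134 ^ 162 ^ 249 ^ 124 = 146

146


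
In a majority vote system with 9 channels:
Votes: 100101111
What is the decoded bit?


Ones: 6 out of 9
Threshold: 5

1 (6/9 voted 1)


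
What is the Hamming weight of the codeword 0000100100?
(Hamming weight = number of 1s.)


Counting 1s in 0000100100

2


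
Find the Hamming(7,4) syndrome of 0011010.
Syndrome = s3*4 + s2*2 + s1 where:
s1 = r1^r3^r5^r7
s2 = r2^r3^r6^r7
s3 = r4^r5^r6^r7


s1=1, s2=0, s3=0

Syndrome = 1 (error at position 1)


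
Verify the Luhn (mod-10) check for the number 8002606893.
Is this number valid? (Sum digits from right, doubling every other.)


Luhn sum = 35
35 mod 10 = 5

Invalid (Luhn sum mod 10 = 5)


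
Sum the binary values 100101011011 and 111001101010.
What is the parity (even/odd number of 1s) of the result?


100101011011 = 2395
111001101010 = 3690
Sum = 6085 = 1011111000101
1s count = 8

even parity (8 ones in 1011111000101)


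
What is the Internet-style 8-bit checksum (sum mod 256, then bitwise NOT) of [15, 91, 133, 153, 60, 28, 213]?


Sum = 693 mod 256 = 181
Complement = 74

74


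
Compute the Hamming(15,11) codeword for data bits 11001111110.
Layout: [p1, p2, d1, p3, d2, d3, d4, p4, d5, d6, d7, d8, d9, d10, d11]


Parity bits: p1=1, p2=0, p3=0, p4=0

101010001111110


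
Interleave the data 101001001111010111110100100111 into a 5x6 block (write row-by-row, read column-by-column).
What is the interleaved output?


Matrix:
  101001
  001111
  010111
  110100
  100111
Read columns: 100110011011000011110110111101

100110011011000011110110111101


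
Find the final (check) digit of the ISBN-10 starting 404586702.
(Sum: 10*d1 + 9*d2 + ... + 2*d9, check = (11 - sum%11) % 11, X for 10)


Weighted sum: 217
217 mod 11 = 8

Check digit: 3


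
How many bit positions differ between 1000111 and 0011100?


XOR: 1011011
Count of 1s: 5

5


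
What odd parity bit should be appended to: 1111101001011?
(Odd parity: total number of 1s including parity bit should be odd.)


Number of 1s in data: 9
Parity bit: 0

0


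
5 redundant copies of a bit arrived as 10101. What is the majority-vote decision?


Ones: 3 out of 5
Threshold: 3

1 (3/5 voted 1)


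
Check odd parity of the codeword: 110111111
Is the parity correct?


Number of 1s: 8

No, parity error (8 ones)


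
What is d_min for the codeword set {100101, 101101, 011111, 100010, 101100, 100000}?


Comparing all pairs, minimum distance: 1
Can detect 0 errors, correct 0 errors

1


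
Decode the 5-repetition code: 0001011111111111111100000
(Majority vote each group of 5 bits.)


Groups: 00010, 11111, 11111, 11111, 00000
Majority votes: 01110

01110


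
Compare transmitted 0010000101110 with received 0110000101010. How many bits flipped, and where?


XOR: 0100000000100

2 error(s) at position(s): 1, 10


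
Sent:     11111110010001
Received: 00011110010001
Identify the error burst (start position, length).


XOR: 11100000000000

Burst at position 0, length 3


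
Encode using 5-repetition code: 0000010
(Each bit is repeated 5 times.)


Each bit -> 5 copies

00000000000000000000000001111100000


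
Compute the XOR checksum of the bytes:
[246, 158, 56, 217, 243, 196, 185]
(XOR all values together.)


XOR chain: 246 ^ 158 ^ 56 ^ 217 ^ 243 ^ 196 ^ 185 = 7

7


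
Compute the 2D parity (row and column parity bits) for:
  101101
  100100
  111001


Row parities: 000
Column parities: 110000

Row P: 000, Col P: 110000, Corner: 0


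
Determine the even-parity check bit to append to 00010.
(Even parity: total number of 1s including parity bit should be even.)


Number of 1s in data: 1
Parity bit: 1

1


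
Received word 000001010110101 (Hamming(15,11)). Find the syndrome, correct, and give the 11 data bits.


Syndrome = 13: error at position 13

Data: 00100110001 (corrected bit 13)


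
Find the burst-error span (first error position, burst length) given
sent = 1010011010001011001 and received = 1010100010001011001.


XOR: 0000111000000000000

Burst at position 4, length 3


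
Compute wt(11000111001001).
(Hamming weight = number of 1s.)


Counting 1s in 11000111001001

7


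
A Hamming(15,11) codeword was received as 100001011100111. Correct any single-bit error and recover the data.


Syndrome = 0: no error detected

Data: 00101100111 (no errors)


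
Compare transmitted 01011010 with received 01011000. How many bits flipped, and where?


XOR: 00000010

1 error(s) at position(s): 6


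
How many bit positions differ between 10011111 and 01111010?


XOR: 11100101
Count of 1s: 5

5


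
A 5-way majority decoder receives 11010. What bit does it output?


Ones: 3 out of 5
Threshold: 3

1 (3/5 voted 1)


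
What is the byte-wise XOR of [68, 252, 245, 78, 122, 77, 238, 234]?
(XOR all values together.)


XOR chain: 68 ^ 252 ^ 245 ^ 78 ^ 122 ^ 77 ^ 238 ^ 234 = 48

48


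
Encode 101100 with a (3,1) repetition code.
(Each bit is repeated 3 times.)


Each bit -> 3 copies

111000111111000000


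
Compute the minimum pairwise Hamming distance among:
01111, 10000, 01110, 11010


Comparing all pairs, minimum distance: 1
Can detect 0 errors, correct 0 errors

1


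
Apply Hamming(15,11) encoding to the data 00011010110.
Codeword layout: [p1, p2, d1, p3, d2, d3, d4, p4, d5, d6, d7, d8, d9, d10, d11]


Parity bits: p1=0, p2=1, p3=1, p4=0

010100101010110


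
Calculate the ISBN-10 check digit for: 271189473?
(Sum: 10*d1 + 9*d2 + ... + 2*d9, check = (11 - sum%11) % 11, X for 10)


Weighted sum: 234
234 mod 11 = 3

Check digit: 8


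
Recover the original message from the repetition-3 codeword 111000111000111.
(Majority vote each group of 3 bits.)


Groups: 111, 000, 111, 000, 111
Majority votes: 10101

10101


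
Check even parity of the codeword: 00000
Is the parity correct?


Number of 1s: 0

Yes, parity is correct (0 ones)


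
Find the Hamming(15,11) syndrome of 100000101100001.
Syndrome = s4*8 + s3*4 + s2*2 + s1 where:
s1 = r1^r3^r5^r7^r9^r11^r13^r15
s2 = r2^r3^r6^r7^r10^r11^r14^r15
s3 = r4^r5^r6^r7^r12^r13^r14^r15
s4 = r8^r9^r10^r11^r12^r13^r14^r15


s1=0, s2=1, s3=0, s4=1

Syndrome = 10 (error at position 10)


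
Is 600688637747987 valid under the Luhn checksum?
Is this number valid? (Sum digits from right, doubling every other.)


Luhn sum = 80
80 mod 10 = 0

Valid (Luhn sum mod 10 = 0)


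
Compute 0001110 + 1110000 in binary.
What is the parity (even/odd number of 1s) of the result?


0001110 = 14
1110000 = 112
Sum = 126 = 1111110
1s count = 6

even parity (6 ones in 1111110)


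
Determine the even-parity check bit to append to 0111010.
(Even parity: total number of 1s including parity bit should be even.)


Number of 1s in data: 4
Parity bit: 0

0


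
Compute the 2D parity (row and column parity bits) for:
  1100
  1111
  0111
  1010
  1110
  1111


Row parities: 001010
Column parities: 1111

Row P: 001010, Col P: 1111, Corner: 0


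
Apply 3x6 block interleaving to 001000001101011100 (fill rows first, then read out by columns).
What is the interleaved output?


Matrix:
  001000
  001101
  011100
Read columns: 000001111011000010

000001111011000010


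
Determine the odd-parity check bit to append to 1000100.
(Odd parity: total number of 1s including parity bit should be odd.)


Number of 1s in data: 2
Parity bit: 1

1


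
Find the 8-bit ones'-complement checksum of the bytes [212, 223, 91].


Sum = 526 mod 256 = 14
Complement = 241

241


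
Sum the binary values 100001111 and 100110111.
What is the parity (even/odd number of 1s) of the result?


100001111 = 271
100110111 = 311
Sum = 582 = 1001000110
1s count = 4

even parity (4 ones in 1001000110)


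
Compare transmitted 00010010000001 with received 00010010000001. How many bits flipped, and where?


XOR: 00000000000000

0 errors (received matches sent)


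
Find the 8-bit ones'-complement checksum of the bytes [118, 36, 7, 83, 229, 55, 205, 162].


Sum = 895 mod 256 = 127
Complement = 128

128


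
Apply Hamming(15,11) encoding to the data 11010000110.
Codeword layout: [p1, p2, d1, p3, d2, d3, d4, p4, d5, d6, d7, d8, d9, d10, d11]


Parity bits: p1=0, p2=1, p3=0, p4=0

011010100000110


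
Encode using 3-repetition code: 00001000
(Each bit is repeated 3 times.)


Each bit -> 3 copies

000000000000111000000000


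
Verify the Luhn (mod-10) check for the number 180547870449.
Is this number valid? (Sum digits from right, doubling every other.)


Luhn sum = 65
65 mod 10 = 5

Invalid (Luhn sum mod 10 = 5)


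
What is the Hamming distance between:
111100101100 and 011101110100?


XOR: 100001011000
Count of 1s: 4

4


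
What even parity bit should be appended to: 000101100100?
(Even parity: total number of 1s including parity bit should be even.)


Number of 1s in data: 4
Parity bit: 0

0


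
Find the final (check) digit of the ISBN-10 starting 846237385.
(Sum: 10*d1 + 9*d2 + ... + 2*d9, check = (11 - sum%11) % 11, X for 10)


Weighted sum: 277
277 mod 11 = 2

Check digit: 9


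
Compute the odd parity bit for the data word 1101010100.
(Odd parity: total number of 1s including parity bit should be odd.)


Number of 1s in data: 5
Parity bit: 0

0


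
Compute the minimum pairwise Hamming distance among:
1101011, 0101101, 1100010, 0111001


Comparing all pairs, minimum distance: 2
Can detect 1 errors, correct 0 errors

2


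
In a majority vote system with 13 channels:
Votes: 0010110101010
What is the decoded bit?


Ones: 6 out of 13
Threshold: 7

0 (6/13 voted 1)


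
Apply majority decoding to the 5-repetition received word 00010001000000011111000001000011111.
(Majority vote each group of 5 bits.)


Groups: 00010, 00100, 00000, 11111, 00000, 10000, 11111
Majority votes: 0001001

0001001


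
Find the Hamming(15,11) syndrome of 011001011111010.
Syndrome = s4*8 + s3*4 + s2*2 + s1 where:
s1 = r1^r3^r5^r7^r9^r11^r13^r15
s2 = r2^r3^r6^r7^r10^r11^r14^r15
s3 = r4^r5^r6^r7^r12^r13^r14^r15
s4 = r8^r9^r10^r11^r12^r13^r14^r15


s1=1, s2=0, s3=1, s4=0

Syndrome = 5 (error at position 5)


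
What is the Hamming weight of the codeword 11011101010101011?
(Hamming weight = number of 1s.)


Counting 1s in 11011101010101011

11


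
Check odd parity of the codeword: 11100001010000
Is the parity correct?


Number of 1s: 5

Yes, parity is correct (5 ones)


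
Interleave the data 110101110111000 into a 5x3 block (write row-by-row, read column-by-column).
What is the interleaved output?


Matrix:
  110
  101
  110
  111
  000
Read columns: 111101011001010

111101011001010


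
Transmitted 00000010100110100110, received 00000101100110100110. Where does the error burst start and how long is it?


XOR: 00000111000000000000

Burst at position 5, length 3


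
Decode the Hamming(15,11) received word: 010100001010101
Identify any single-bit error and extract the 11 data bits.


Syndrome = 6: error at position 6

Data: 00101010101 (corrected bit 6)


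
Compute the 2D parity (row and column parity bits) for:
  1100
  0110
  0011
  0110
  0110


Row parities: 00000
Column parities: 1001

Row P: 00000, Col P: 1001, Corner: 0


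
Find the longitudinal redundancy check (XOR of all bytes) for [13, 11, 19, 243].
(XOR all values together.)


XOR chain: 13 ^ 11 ^ 19 ^ 243 = 230

230


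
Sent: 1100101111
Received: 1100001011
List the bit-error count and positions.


XOR: 0000100100

2 error(s) at position(s): 4, 7


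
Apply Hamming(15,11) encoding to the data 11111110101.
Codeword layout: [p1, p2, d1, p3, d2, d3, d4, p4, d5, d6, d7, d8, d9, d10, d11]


Parity bits: p1=1, p2=0, p3=1, p4=1

101111111110101


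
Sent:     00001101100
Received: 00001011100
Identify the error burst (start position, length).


XOR: 00000110000

Burst at position 5, length 2


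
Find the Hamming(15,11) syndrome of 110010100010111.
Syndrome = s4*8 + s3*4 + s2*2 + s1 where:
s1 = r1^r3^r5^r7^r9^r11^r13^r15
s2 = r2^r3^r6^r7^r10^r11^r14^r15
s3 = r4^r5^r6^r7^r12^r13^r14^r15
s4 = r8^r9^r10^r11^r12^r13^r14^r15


s1=0, s2=1, s3=1, s4=0

Syndrome = 6 (error at position 6)


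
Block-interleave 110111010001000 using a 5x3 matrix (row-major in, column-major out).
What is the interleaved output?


Matrix:
  110
  111
  010
  001
  000
Read columns: 110001110001010

110001110001010


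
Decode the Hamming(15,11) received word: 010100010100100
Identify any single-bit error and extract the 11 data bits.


Syndrome = 9: error at position 9

Data: 00001100100 (corrected bit 9)


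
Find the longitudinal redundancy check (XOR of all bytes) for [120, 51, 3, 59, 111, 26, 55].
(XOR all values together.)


XOR chain: 120 ^ 51 ^ 3 ^ 59 ^ 111 ^ 26 ^ 55 = 49

49


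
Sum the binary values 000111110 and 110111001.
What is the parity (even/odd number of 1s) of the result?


000111110 = 62
110111001 = 441
Sum = 503 = 111110111
1s count = 8

even parity (8 ones in 111110111)


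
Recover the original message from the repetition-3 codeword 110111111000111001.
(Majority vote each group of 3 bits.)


Groups: 110, 111, 111, 000, 111, 001
Majority votes: 111010

111010


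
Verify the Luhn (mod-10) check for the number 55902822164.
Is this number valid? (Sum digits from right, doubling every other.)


Luhn sum = 38
38 mod 10 = 8

Invalid (Luhn sum mod 10 = 8)


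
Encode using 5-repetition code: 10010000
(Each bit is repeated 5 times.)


Each bit -> 5 copies

1111100000000001111100000000000000000000


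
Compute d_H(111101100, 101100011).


XOR: 010001111
Count of 1s: 5

5


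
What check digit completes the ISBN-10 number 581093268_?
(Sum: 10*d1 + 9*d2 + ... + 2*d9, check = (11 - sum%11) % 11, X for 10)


Weighted sum: 241
241 mod 11 = 10

Check digit: 1


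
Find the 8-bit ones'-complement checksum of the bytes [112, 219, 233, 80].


Sum = 644 mod 256 = 132
Complement = 123

123


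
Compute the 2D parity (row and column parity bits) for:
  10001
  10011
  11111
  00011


Row parities: 0110
Column parities: 11110

Row P: 0110, Col P: 11110, Corner: 0


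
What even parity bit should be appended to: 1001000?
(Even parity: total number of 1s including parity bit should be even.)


Number of 1s in data: 2
Parity bit: 0

0


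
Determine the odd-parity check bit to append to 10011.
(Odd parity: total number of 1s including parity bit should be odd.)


Number of 1s in data: 3
Parity bit: 0

0


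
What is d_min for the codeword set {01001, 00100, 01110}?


Comparing all pairs, minimum distance: 2
Can detect 1 errors, correct 0 errors

2


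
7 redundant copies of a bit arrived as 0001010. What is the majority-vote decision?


Ones: 2 out of 7
Threshold: 4

0 (2/7 voted 1)


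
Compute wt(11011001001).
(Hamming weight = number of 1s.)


Counting 1s in 11011001001

6


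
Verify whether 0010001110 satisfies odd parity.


Number of 1s: 4

No, parity error (4 ones)


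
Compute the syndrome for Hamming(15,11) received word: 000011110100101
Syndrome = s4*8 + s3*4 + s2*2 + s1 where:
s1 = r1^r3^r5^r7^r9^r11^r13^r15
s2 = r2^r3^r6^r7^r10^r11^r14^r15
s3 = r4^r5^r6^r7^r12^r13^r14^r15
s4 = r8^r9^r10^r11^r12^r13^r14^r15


s1=0, s2=0, s3=1, s4=0

Syndrome = 4 (error at position 4)


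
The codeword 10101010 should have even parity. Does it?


Number of 1s: 4

Yes, parity is correct (4 ones)


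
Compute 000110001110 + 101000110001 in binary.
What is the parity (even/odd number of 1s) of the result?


000110001110 = 398
101000110001 = 2609
Sum = 3007 = 101110111111
1s count = 10

even parity (10 ones in 101110111111)


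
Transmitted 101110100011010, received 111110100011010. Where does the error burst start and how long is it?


XOR: 010000000000000

Burst at position 1, length 1


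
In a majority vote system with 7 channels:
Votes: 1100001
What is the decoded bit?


Ones: 3 out of 7
Threshold: 4

0 (3/7 voted 1)


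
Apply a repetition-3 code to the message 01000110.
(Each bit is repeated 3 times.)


Each bit -> 3 copies

000111000000000111111000


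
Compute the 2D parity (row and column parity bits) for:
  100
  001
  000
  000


Row parities: 1100
Column parities: 101

Row P: 1100, Col P: 101, Corner: 0


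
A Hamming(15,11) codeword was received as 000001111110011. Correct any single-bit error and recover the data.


Syndrome = 0: no error detected

Data: 00111110011 (no errors)


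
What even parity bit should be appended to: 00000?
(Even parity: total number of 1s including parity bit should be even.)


Number of 1s in data: 0
Parity bit: 0

0


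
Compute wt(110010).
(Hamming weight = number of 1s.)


Counting 1s in 110010

3


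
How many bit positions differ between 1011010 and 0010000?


XOR: 1001010
Count of 1s: 3

3


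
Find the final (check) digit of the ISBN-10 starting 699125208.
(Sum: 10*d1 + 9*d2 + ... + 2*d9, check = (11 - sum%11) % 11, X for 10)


Weighted sum: 281
281 mod 11 = 6

Check digit: 5


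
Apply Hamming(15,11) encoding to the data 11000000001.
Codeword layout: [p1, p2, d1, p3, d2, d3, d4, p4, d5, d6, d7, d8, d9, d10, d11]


Parity bits: p1=1, p2=0, p3=0, p4=1

101010010000001


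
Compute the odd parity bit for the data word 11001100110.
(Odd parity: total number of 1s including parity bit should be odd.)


Number of 1s in data: 6
Parity bit: 1

1


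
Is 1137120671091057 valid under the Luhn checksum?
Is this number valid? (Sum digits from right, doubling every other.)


Luhn sum = 51
51 mod 10 = 1

Invalid (Luhn sum mod 10 = 1)


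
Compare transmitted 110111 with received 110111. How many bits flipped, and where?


XOR: 000000

0 errors (received matches sent)


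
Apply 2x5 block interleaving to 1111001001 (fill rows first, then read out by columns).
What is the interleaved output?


Matrix:
  11110
  01001
Read columns: 1011101001

1011101001


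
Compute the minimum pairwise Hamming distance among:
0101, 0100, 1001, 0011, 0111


Comparing all pairs, minimum distance: 1
Can detect 0 errors, correct 0 errors

1


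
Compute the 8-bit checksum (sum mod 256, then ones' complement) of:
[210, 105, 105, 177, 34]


Sum = 631 mod 256 = 119
Complement = 136

136


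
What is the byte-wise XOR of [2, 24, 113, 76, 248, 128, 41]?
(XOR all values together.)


XOR chain: 2 ^ 24 ^ 113 ^ 76 ^ 248 ^ 128 ^ 41 = 118

118


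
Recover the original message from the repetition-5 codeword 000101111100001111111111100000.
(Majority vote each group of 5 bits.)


Groups: 00010, 11111, 00001, 11111, 11111, 00000
Majority votes: 010110

010110


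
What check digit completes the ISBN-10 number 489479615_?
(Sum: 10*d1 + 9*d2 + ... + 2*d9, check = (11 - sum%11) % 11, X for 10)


Weighted sum: 336
336 mod 11 = 6

Check digit: 5


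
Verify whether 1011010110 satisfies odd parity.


Number of 1s: 6

No, parity error (6 ones)


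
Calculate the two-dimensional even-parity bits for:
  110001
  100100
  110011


Row parities: 100
Column parities: 100110

Row P: 100, Col P: 100110, Corner: 1


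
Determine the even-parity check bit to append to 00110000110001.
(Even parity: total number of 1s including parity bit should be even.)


Number of 1s in data: 5
Parity bit: 1

1


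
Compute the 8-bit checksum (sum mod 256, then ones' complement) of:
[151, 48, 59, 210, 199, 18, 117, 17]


Sum = 819 mod 256 = 51
Complement = 204

204
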